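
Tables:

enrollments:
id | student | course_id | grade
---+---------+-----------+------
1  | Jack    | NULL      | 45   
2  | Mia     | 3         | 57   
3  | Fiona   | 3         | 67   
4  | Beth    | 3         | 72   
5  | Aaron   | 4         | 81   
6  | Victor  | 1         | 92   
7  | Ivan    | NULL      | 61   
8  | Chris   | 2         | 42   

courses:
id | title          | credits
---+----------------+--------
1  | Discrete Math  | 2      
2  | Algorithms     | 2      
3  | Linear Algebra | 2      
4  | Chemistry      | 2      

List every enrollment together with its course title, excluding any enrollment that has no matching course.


INNER JOIN keeps only enrollments rows whose course_id matches an id in courses. Walk through each enrollment:
  - enrollment 1 (Jack): course_id=NULL, no match -> dropped
  - enrollment 2 (Mia): course_id=3 -> matches Linear Algebra
  - enrollment 3 (Fiona): course_id=3 -> matches Linear Algebra
  - enrollment 4 (Beth): course_id=3 -> matches Linear Algebra
  - enrollment 5 (Aaron): course_id=4 -> matches Chemistry
  - enrollment 6 (Victor): course_id=1 -> matches Discrete Math
  - enrollment 7 (Ivan): course_id=NULL, no match -> dropped
  - enrollment 8 (Chris): course_id=2 -> matches Algorithms
So 2 of 8 rows are dropped.

SQL:
SELECT a.student, b.title AS course
FROM enrollments a
INNER JOIN courses b ON a.course_id = b.id

Result:
student | course        
--------+---------------
Mia     | Linear Algebra
Fiona   | Linear Algebra
Beth    | Linear Algebra
Aaron   | Chemistry     
Victor  | Discrete Math 
Chris   | Algorithms    


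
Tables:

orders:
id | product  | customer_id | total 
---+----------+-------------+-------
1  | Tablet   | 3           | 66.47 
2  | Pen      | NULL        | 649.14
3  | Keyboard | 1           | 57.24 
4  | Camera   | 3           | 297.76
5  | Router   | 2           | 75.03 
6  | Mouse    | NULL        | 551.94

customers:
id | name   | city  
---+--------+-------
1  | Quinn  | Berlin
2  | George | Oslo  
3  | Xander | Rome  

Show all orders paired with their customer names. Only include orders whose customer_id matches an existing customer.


INNER JOIN keeps only orders rows whose customer_id matches an id in customers. Walk through each order:
  - order 1 (Tablet): customer_id=3 -> matches Xander
  - order 2 (Pen): customer_id=NULL, no match -> dropped
  - order 3 (Keyboard): customer_id=1 -> matches Quinn
  - order 4 (Camera): customer_id=3 -> matches Xander
  - order 5 (Router): customer_id=2 -> matches George
  - order 6 (Mouse): customer_id=NULL, no match -> dropped
So 2 of 6 rows are dropped.

SQL:
SELECT a.product, b.name AS customer
FROM orders a
INNER JOIN customers b ON a.customer_id = b.id

Result:
product  | customer
---------+---------
Tablet   | Xander  
Keyboard | Quinn   
Camera   | Xander  
Router   | George  


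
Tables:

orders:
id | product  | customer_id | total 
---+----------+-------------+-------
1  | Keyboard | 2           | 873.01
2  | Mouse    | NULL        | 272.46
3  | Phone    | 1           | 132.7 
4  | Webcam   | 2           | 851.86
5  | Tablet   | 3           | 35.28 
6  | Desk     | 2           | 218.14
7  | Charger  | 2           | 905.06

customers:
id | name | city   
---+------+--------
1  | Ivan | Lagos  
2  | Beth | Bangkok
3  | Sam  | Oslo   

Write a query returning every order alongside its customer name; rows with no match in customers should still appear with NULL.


LEFT JOIN keeps every row from orders (the left table); where customer_id has no match in customers, the customer columns become NULL. Walk through each order:
  - order 1 (Keyboard): customer_id=2 -> matches Beth
  - order 2 (Mouse): customer_id=NULL, no match -> kept with NULL
  - order 3 (Phone): customer_id=1 -> matches Ivan
  - order 4 (Webcam): customer_id=2 -> matches Beth
  - order 5 (Tablet): customer_id=3 -> matches Sam
  - order 6 (Desk): customer_id=2 -> matches Beth
  - order 7 (Charger): customer_id=2 -> matches Beth
All 7 rows appear; 1 has NULL customer.

SQL:
SELECT a.product, b.name AS customer
FROM orders a
LEFT JOIN customers b ON a.customer_id = b.id

Result:
product  | customer
---------+---------
Keyboard | Beth    
Mouse    | NULL    
Phone    | Ivan    
Webcam   | Beth    
Tablet   | Sam     
Desk     | Beth    
Charger  | Beth    


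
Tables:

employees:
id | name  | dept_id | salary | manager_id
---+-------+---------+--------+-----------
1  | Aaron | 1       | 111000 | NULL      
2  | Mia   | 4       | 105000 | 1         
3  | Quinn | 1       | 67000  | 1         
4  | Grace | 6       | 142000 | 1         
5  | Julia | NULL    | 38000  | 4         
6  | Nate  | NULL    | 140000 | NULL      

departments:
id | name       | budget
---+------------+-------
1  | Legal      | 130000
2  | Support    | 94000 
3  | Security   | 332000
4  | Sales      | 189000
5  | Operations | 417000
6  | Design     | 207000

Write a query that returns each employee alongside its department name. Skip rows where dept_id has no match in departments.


INNER JOIN keeps only employees rows whose dept_id matches an id in departments. Walk through each employee:
  - employee 1 (Aaron): dept_id=1 -> matches Legal
  - employee 2 (Mia): dept_id=4 -> matches Sales
  - employee 3 (Quinn): dept_id=1 -> matches Legal
  - employee 4 (Grace): dept_id=6 -> matches Design
  - employee 5 (Julia): dept_id=NULL, no match -> dropped
  - employee 6 (Nate): dept_id=NULL, no match -> dropped
So 2 of 6 rows are dropped.

SQL:
SELECT a.name, b.name AS department
FROM employees a
INNER JOIN departments b ON a.dept_id = b.id

Result:
name  | department
------+-----------
Aaron | Legal     
Mia   | Sales     
Quinn | Legal     
Grace | Design    


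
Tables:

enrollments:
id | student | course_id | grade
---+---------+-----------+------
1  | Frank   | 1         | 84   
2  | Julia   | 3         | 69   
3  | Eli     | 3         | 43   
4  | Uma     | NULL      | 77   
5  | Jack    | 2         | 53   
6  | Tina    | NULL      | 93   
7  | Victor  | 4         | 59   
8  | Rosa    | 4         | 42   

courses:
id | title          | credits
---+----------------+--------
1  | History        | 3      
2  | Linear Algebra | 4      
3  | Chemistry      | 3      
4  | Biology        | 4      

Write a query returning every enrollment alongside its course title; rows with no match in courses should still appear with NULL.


LEFT JOIN keeps every row from enrollments (the left table); where course_id has no match in courses, the course columns become NULL. Walk through each enrollment:
  - enrollment 1 (Frank): course_id=1 -> matches History
  - enrollment 2 (Julia): course_id=3 -> matches Chemistry
  - enrollment 3 (Eli): course_id=3 -> matches Chemistry
  - enrollment 4 (Uma): course_id=NULL, no match -> kept with NULL
  - enrollment 5 (Jack): course_id=2 -> matches Linear Algebra
  - enrollment 6 (Tina): course_id=NULL, no match -> kept with NULL
  - enrollment 7 (Victor): course_id=4 -> matches Biology
  - enrollment 8 (Rosa): course_id=4 -> matches Biology
All 8 rows appear; 2 have NULL course.

SQL:
SELECT a.student, b.title AS course
FROM enrollments a
LEFT JOIN courses b ON a.course_id = b.id

Result:
student | course        
--------+---------------
Frank   | History       
Julia   | Chemistry     
Eli     | Chemistry     
Uma     | NULL          
Jack    | Linear Algebra
Tina    | NULL          
Victor  | Biology       
Rosa    | Biology       


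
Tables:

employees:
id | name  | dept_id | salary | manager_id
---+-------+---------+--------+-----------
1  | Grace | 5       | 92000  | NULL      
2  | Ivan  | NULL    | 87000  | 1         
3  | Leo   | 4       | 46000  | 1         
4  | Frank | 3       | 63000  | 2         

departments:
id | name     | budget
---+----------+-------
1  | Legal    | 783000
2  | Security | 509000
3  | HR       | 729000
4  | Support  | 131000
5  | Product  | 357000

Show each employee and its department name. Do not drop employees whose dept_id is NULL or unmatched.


LEFT JOIN keeps every row from employees (the left table); where dept_id has no match in departments, the department columns become NULL. Walk through each employee:
  - employee 1 (Grace): dept_id=5 -> matches Product
  - employee 2 (Ivan): dept_id=NULL, no match -> kept with NULL
  - employee 3 (Leo): dept_id=4 -> matches Support
  - employee 4 (Frank): dept_id=3 -> matches HR
All 4 rows appear; 1 has NULL department.

SQL:
SELECT a.name, b.name AS department
FROM employees a
LEFT JOIN departments b ON a.dept_id = b.id

Result:
name  | department
------+-----------
Grace | Product   
Ivan  | NULL      
Leo   | Support   
Frank | HR        


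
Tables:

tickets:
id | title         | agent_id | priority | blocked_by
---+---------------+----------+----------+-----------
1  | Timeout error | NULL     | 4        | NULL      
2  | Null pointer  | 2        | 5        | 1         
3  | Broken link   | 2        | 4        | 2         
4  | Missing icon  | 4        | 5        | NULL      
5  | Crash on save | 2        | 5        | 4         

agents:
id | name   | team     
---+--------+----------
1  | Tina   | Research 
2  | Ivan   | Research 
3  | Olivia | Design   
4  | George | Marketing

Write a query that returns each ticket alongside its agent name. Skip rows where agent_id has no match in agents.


INNER JOIN keeps only tickets rows whose agent_id matches an id in agents. Walk through each ticket:
  - ticket 1 (Timeout error): agent_id=NULL, no match -> dropped
  - ticket 2 (Null pointer): agent_id=2 -> matches Ivan
  - ticket 3 (Broken link): agent_id=2 -> matches Ivan
  - ticket 4 (Missing icon): agent_id=4 -> matches George
  - ticket 5 (Crash on save): agent_id=2 -> matches Ivan
So 1 of 5 rows is dropped.

SQL:
SELECT a.title, b.name AS agent
FROM tickets a
INNER JOIN agents b ON a.agent_id = b.id

Result:
title         | agent 
--------------+-------
Null pointer  | Ivan  
Broken link   | Ivan  
Missing icon  | George
Crash on save | Ivan  


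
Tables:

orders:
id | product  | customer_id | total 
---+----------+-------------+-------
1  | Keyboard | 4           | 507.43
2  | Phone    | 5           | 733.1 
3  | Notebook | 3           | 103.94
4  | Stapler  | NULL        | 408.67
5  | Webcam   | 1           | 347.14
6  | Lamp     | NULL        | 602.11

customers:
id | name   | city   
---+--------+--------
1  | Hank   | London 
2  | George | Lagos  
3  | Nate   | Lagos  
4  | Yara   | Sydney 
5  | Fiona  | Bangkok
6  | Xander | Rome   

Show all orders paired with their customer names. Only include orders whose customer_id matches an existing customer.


INNER JOIN keeps only orders rows whose customer_id matches an id in customers. Walk through each order:
  - order 1 (Keyboard): customer_id=4 -> matches Yara
  - order 2 (Phone): customer_id=5 -> matches Fiona
  - order 3 (Notebook): customer_id=3 -> matches Nate
  - order 4 (Stapler): customer_id=NULL, no match -> dropped
  - order 5 (Webcam): customer_id=1 -> matches Hank
  - order 6 (Lamp): customer_id=NULL, no match -> dropped
So 2 of 6 rows are dropped.

SQL:
SELECT a.product, b.name AS customer
FROM orders a
INNER JOIN customers b ON a.customer_id = b.id

Result:
product  | customer
---------+---------
Keyboard | Yara    
Phone    | Fiona   
Notebook | Nate    
Webcam   | Hank    


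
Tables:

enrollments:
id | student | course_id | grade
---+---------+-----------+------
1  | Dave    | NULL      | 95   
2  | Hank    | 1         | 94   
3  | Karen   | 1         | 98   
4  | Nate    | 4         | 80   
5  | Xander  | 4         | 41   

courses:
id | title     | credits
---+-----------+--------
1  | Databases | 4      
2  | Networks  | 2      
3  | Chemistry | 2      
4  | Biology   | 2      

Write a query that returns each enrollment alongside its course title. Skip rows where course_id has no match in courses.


INNER JOIN keeps only enrollments rows whose course_id matches an id in courses. Walk through each enrollment:
  - enrollment 1 (Dave): course_id=NULL, no match -> dropped
  - enrollment 2 (Hank): course_id=1 -> matches Databases
  - enrollment 3 (Karen): course_id=1 -> matches Databases
  - enrollment 4 (Nate): course_id=4 -> matches Biology
  - enrollment 5 (Xander): course_id=4 -> matches Biology
So 1 of 5 rows is dropped.

SQL:
SELECT a.student, b.title AS course
FROM enrollments a
INNER JOIN courses b ON a.course_id = b.id

Result:
student | course   
--------+----------
Hank    | Databases
Karen   | Databases
Nate    | Biology  
Xander  | Biology  


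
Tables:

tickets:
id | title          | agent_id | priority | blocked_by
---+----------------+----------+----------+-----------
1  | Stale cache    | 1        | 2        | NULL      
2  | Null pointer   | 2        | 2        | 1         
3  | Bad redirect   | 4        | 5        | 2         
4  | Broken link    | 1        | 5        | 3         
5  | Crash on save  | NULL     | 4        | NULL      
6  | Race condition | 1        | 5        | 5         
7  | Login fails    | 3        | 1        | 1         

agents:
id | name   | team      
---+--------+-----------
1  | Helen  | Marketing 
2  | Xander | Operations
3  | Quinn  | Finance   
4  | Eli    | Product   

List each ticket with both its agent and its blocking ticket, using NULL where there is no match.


Two LEFT JOINs from the same base table tickets: one to agents via agent_id, one to tickets itself via blocked_by. Both are LEFT so every ticket is preserved.
Match against agents:
  - ticket 1 (Stale cache): agent_id=1 -> matches Helen
  - ticket 2 (Null pointer): agent_id=2 -> matches Xander
  - ticket 3 (Bad redirect): agent_id=4 -> matches Eli
  - ticket 4 (Broken link): agent_id=1 -> matches Helen
  - ticket 5 (Crash on save): agent_id=NULL, no match -> kept with NULL
  - ticket 6 (Race condition): agent_id=1 -> matches Helen
  - ticket 7 (Login fails): agent_id=3 -> matches Quinn
Match against tickets (self):
  - ticket 1 (Stale cache): blocked_by=NULL -> NULL
  - ticket 2 (Null pointer): blocked_by=1 -> Stale cache
  - ticket 3 (Bad redirect): blocked_by=2 -> Null pointer
  - ticket 4 (Broken link): blocked_by=3 -> Bad redirect
  - ticket 5 (Crash on save): blocked_by=NULL -> NULL
  - ticket 6 (Race condition): blocked_by=5 -> Crash on save
  - ticket 7 (Login fails): blocked_by=1 -> Stale cache

SQL:
SELECT a.title, b.name AS agent, c.title AS blocked_by
FROM tickets a
LEFT JOIN agents b ON a.agent_id = b.id
LEFT JOIN tickets c ON a.blocked_by = c.id

Result:
title          | agent  | blocked_by   
---------------+--------+--------------
Stale cache    | Helen  | NULL         
Null pointer   | Xander | Stale cache  
Bad redirect   | Eli    | Null pointer 
Broken link    | Helen  | Bad redirect 
Crash on save  | NULL   | NULL         
Race condition | Helen  | Crash on save
Login fails    | Quinn  | Stale cache  


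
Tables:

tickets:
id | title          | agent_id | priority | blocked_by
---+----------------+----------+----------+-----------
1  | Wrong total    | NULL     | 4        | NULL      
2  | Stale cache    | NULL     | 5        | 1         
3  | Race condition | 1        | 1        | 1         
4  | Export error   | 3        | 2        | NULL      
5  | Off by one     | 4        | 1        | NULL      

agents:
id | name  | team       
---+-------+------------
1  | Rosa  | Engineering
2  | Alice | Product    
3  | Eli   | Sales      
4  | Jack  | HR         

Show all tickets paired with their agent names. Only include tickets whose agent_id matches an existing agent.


INNER JOIN keeps only tickets rows whose agent_id matches an id in agents. Walk through each ticket:
  - ticket 1 (Wrong total): agent_id=NULL, no match -> dropped
  - ticket 2 (Stale cache): agent_id=NULL, no match -> dropped
  - ticket 3 (Race condition): agent_id=1 -> matches Rosa
  - ticket 4 (Export error): agent_id=3 -> matches Eli
  - ticket 5 (Off by one): agent_id=4 -> matches Jack
So 2 of 5 rows are dropped.

SQL:
SELECT a.title, b.name AS agent
FROM tickets a
INNER JOIN agents b ON a.agent_id = b.id

Result:
title          | agent
---------------+------
Race condition | Rosa 
Export error   | Eli  
Off by one     | Jack 


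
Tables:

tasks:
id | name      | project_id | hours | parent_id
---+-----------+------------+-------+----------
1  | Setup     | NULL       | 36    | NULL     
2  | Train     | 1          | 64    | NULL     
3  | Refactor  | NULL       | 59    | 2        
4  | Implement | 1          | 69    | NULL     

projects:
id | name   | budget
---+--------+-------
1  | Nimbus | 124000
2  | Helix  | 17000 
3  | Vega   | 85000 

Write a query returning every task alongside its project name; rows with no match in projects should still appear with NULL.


LEFT JOIN keeps every row from tasks (the left table); where project_id has no match in projects, the project columns become NULL. Walk through each task:
  - task 1 (Setup): project_id=NULL, no match -> kept with NULL
  - task 2 (Train): project_id=1 -> matches Nimbus
  - task 3 (Refactor): project_id=NULL, no match -> kept with NULL
  - task 4 (Implement): project_id=1 -> matches Nimbus
All 4 rows appear; 2 have NULL project.

SQL:
SELECT a.name, b.name AS project
FROM tasks a
LEFT JOIN projects b ON a.project_id = b.id

Result:
name      | project
----------+--------
Setup     | NULL   
Train     | Nimbus 
Refactor  | NULL   
Implement | Nimbus 


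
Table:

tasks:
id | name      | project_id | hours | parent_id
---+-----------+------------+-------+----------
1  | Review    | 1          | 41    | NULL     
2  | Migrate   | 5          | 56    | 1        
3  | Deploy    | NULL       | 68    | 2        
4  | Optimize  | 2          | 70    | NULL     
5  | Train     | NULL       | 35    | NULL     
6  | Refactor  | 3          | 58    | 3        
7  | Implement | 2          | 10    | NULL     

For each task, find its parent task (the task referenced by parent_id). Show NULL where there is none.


This is a self-join: tasks is joined to a second copy of itself, matching each row's parent_id to another row's id. Use LEFT JOIN so rows with parent_id=NULL are kept.
  - task 1 (Review): parent_id=NULL -> NULL
  - task 2 (Migrate): parent_id=1 -> Review
  - task 3 (Deploy): parent_id=2 -> Migrate
  - task 4 (Optimize): parent_id=NULL -> NULL
  - task 5 (Train): parent_id=NULL -> NULL
  - task 6 (Refactor): parent_id=3 -> Deploy
  - task 7 (Implement): parent_id=NULL -> NULL

SQL:
SELECT a.name AS item, b.name AS parent
FROM tasks a
LEFT JOIN tasks b ON a.parent_id = b.id

Result:
item      | parent 
----------+--------
Review    | NULL   
Migrate   | Review 
Deploy    | Migrate
Optimize  | NULL   
Train     | NULL   
Refactor  | Deploy 
Implement | NULL   


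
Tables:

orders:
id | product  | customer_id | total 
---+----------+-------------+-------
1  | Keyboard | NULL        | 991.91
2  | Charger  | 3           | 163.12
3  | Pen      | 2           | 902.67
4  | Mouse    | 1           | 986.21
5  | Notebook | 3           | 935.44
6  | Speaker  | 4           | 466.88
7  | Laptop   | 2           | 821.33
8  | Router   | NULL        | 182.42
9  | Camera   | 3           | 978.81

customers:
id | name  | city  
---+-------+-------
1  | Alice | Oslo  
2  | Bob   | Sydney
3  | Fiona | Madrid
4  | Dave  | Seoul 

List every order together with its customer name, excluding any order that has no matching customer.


INNER JOIN keeps only orders rows whose customer_id matches an id in customers. Walk through each order:
  - order 1 (Keyboard): customer_id=NULL, no match -> dropped
  - order 2 (Charger): customer_id=3 -> matches Fiona
  - order 3 (Pen): customer_id=2 -> matches Bob
  - order 4 (Mouse): customer_id=1 -> matches Alice
  - order 5 (Notebook): customer_id=3 -> matches Fiona
  - order 6 (Speaker): customer_id=4 -> matches Dave
  - order 7 (Laptop): customer_id=2 -> matches Bob
  - order 8 (Router): customer_id=NULL, no match -> dropped
  - order 9 (Camera): customer_id=3 -> matches Fiona
So 2 of 9 rows are dropped.

SQL:
SELECT a.product, b.name AS customer
FROM orders a
INNER JOIN customers b ON a.customer_id = b.id

Result:
product  | customer
---------+---------
Charger  | Fiona   
Pen      | Bob     
Mouse    | Alice   
Notebook | Fiona   
Speaker  | Dave    
Laptop   | Bob     
Camera   | Fiona   


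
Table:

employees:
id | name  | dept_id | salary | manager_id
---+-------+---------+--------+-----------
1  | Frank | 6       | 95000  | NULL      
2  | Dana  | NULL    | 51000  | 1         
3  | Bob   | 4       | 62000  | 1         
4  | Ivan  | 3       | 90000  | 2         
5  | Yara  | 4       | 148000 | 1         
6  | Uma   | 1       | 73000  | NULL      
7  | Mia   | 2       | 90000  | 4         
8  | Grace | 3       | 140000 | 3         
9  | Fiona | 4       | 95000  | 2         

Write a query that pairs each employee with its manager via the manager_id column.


This is a self-join: employees is joined to a second copy of itself, matching each row's manager_id to another row's id. Use LEFT JOIN so rows with manager_id=NULL are kept.
  - employee 1 (Frank): manager_id=NULL -> NULL
  - employee 2 (Dana): manager_id=1 -> Frank
  - employee 3 (Bob): manager_id=1 -> Frank
  - employee 4 (Ivan): manager_id=2 -> Dana
  - employee 5 (Yara): manager_id=1 -> Frank
  - employee 6 (Uma): manager_id=NULL -> NULL
  - employee 7 (Mia): manager_id=4 -> Ivan
  - employee 8 (Grace): manager_id=3 -> Bob
  - employee 9 (Fiona): manager_id=2 -> Dana

SQL:
SELECT a.name AS item, b.name AS manager
FROM employees a
LEFT JOIN employees b ON a.manager_id = b.id

Result:
item  | manager
------+--------
Frank | NULL   
Dana  | Frank  
Bob   | Frank  
Ivan  | Dana   
Yara  | Frank  
Uma   | NULL   
Mia   | Ivan   
Grace | Bob    
Fiona | Dana   


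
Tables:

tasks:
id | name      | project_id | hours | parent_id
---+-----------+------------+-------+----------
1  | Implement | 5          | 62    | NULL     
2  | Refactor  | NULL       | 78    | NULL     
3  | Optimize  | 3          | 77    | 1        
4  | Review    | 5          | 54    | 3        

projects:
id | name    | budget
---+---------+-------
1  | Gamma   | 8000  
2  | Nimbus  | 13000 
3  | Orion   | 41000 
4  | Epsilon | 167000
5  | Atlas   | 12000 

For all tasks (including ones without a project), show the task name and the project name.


LEFT JOIN keeps every row from tasks (the left table); where project_id has no match in projects, the project columns become NULL. Walk through each task:
  - task 1 (Implement): project_id=5 -> matches Atlas
  - task 2 (Refactor): project_id=NULL, no match -> kept with NULL
  - task 3 (Optimize): project_id=3 -> matches Orion
  - task 4 (Review): project_id=5 -> matches Atlas
All 4 rows appear; 1 has NULL project.

SQL:
SELECT a.name, b.name AS project
FROM tasks a
LEFT JOIN projects b ON a.project_id = b.id

Result:
name      | project
----------+--------
Implement | Atlas  
Refactor  | NULL   
Optimize  | Orion  
Review    | Atlas  


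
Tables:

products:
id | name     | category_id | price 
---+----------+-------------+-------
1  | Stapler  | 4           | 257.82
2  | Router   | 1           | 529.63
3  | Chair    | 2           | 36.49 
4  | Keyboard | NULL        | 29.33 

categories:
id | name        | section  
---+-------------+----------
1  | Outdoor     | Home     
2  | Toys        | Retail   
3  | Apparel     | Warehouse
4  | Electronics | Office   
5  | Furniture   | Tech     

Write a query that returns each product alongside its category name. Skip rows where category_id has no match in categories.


INNER JOIN keeps only products rows whose category_id matches an id in categories. Walk through each product:
  - product 1 (Stapler): category_id=4 -> matches Electronics
  - product 2 (Router): category_id=1 -> matches Outdoor
  - product 3 (Chair): category_id=2 -> matches Toys
  - product 4 (Keyboard): category_id=NULL, no match -> dropped
So 1 of 4 rows is dropped.

SQL:
SELECT a.name, b.name AS category
FROM products a
INNER JOIN categories b ON a.category_id = b.id

Result:
name    | category   
--------+------------
Stapler | Electronics
Router  | Outdoor    
Chair   | Toys       


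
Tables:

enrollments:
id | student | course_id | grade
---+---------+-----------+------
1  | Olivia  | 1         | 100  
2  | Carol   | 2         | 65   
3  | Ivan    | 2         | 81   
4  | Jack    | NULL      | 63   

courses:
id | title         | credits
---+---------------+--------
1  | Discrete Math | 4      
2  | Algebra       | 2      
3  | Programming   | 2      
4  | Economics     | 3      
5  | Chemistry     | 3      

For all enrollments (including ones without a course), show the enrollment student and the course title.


LEFT JOIN keeps every row from enrollments (the left table); where course_id has no match in courses, the course columns become NULL. Walk through each enrollment:
  - enrollment 1 (Olivia): course_id=1 -> matches Discrete Math
  - enrollment 2 (Carol): course_id=2 -> matches Algebra
  - enrollment 3 (Ivan): course_id=2 -> matches Algebra
  - enrollment 4 (Jack): course_id=NULL, no match -> kept with NULL
All 4 rows appear; 1 has NULL course.

SQL:
SELECT a.student, b.title AS course
FROM enrollments a
LEFT JOIN courses b ON a.course_id = b.id

Result:
student | course       
--------+--------------
Olivia  | Discrete Math
Carol   | Algebra      
Ivan    | Algebra      
Jack    | NULL         


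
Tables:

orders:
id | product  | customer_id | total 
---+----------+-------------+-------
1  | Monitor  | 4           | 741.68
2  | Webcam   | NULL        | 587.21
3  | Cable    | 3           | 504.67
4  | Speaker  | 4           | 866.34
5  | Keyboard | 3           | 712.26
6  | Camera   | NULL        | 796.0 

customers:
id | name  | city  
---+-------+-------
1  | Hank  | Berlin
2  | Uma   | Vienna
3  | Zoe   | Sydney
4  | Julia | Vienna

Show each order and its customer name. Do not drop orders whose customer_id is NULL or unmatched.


LEFT JOIN keeps every row from orders (the left table); where customer_id has no match in customers, the customer columns become NULL. Walk through each order:
  - order 1 (Monitor): customer_id=4 -> matches Julia
  - order 2 (Webcam): customer_id=NULL, no match -> kept with NULL
  - order 3 (Cable): customer_id=3 -> matches Zoe
  - order 4 (Speaker): customer_id=4 -> matches Julia
  - order 5 (Keyboard): customer_id=3 -> matches Zoe
  - order 6 (Camera): customer_id=NULL, no match -> kept with NULL
All 6 rows appear; 2 have NULL customer.

SQL:
SELECT a.product, b.name AS customer
FROM orders a
LEFT JOIN customers b ON a.customer_id = b.id

Result:
product  | customer
---------+---------
Monitor  | Julia   
Webcam   | NULL    
Cable    | Zoe     
Speaker  | Julia   
Keyboard | Zoe     
Camera   | NULL    


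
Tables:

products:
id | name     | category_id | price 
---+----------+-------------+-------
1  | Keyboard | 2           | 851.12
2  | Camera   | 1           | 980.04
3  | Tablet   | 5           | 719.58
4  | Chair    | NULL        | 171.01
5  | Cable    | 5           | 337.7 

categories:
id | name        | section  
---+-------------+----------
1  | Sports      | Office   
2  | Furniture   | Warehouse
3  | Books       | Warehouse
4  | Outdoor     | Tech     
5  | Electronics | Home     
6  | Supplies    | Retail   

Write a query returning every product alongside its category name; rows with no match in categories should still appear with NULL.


LEFT JOIN keeps every row from products (the left table); where category_id has no match in categories, the category columns become NULL. Walk through each product:
  - product 1 (Keyboard): category_id=2 -> matches Furniture
  - product 2 (Camera): category_id=1 -> matches Sports
  - product 3 (Tablet): category_id=5 -> matches Electronics
  - product 4 (Chair): category_id=NULL, no match -> kept with NULL
  - product 5 (Cable): category_id=5 -> matches Electronics
All 5 rows appear; 1 has NULL category.

SQL:
SELECT a.name, b.name AS category
FROM products a
LEFT JOIN categories b ON a.category_id = b.id

Result:
name     | category   
---------+------------
Keyboard | Furniture  
Camera   | Sports     
Tablet   | Electronics
Chair    | NULL       
Cable    | Electronics


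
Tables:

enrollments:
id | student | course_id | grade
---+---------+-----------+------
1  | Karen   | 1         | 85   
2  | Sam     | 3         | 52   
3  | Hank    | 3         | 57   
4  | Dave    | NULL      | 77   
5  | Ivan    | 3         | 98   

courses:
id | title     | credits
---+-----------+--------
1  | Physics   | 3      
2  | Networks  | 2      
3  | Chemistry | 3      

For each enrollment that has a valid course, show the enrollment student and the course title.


INNER JOIN keeps only enrollments rows whose course_id matches an id in courses. Walk through each enrollment:
  - enrollment 1 (Karen): course_id=1 -> matches Physics
  - enrollment 2 (Sam): course_id=3 -> matches Chemistry
  - enrollment 3 (Hank): course_id=3 -> matches Chemistry
  - enrollment 4 (Dave): course_id=NULL, no match -> dropped
  - enrollment 5 (Ivan): course_id=3 -> matches Chemistry
So 1 of 5 rows is dropped.

SQL:
SELECT a.student, b.title AS course
FROM enrollments a
INNER JOIN courses b ON a.course_id = b.id

Result:
student | course   
--------+----------
Karen   | Physics  
Sam     | Chemistry
Hank    | Chemistry
Ivan    | Chemistry


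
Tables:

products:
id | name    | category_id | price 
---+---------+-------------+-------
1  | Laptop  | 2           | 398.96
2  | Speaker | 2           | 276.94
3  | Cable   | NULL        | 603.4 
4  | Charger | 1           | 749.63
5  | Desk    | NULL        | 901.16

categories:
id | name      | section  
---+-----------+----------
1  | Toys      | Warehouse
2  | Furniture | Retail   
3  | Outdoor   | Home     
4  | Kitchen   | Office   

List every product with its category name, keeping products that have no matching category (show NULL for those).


LEFT JOIN keeps every row from products (the left table); where category_id has no match in categories, the category columns become NULL. Walk through each product:
  - product 1 (Laptop): category_id=2 -> matches Furniture
  - product 2 (Speaker): category_id=2 -> matches Furniture
  - product 3 (Cable): category_id=NULL, no match -> kept with NULL
  - product 4 (Charger): category_id=1 -> matches Toys
  - product 5 (Desk): category_id=NULL, no match -> kept with NULL
All 5 rows appear; 2 have NULL category.

SQL:
SELECT a.name, b.name AS category
FROM products a
LEFT JOIN categories b ON a.category_id = b.id

Result:
name    | category 
--------+----------
Laptop  | Furniture
Speaker | Furniture
Cable   | NULL     
Charger | Toys     
Desk    | NULL     


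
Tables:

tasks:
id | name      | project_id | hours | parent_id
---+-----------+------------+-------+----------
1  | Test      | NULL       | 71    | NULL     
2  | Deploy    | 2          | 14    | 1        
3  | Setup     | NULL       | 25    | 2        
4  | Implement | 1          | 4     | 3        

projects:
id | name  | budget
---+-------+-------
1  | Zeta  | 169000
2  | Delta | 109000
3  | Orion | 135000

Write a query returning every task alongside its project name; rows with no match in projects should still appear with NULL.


LEFT JOIN keeps every row from tasks (the left table); where project_id has no match in projects, the project columns become NULL. Walk through each task:
  - task 1 (Test): project_id=NULL, no match -> kept with NULL
  - task 2 (Deploy): project_id=2 -> matches Delta
  - task 3 (Setup): project_id=NULL, no match -> kept with NULL
  - task 4 (Implement): project_id=1 -> matches Zeta
All 4 rows appear; 2 have NULL project.

SQL:
SELECT a.name, b.name AS project
FROM tasks a
LEFT JOIN projects b ON a.project_id = b.id

Result:
name      | project
----------+--------
Test      | NULL   
Deploy    | Delta  
Setup     | NULL   
Implement | Zeta   


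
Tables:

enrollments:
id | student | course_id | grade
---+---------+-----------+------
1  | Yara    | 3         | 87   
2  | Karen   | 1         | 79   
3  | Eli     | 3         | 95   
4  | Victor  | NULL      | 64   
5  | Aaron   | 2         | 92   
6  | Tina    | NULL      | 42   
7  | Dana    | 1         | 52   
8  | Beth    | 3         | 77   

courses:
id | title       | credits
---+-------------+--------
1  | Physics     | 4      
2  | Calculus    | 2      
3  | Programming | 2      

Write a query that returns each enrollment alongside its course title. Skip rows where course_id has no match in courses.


INNER JOIN keeps only enrollments rows whose course_id matches an id in courses. Walk through each enrollment:
  - enrollment 1 (Yara): course_id=3 -> matches Programming
  - enrollment 2 (Karen): course_id=1 -> matches Physics
  - enrollment 3 (Eli): course_id=3 -> matches Programming
  - enrollment 4 (Victor): course_id=NULL, no match -> dropped
  - enrollment 5 (Aaron): course_id=2 -> matches Calculus
  - enrollment 6 (Tina): course_id=NULL, no match -> dropped
  - enrollment 7 (Dana): course_id=1 -> matches Physics
  - enrollment 8 (Beth): course_id=3 -> matches Programming
So 2 of 8 rows are dropped.

SQL:
SELECT a.student, b.title AS course
FROM enrollments a
INNER JOIN courses b ON a.course_id = b.id

Result:
student | course     
--------+------------
Yara    | Programming
Karen   | Physics    
Eli     | Programming
Aaron   | Calculus   
Dana    | Physics    
Beth    | Programming


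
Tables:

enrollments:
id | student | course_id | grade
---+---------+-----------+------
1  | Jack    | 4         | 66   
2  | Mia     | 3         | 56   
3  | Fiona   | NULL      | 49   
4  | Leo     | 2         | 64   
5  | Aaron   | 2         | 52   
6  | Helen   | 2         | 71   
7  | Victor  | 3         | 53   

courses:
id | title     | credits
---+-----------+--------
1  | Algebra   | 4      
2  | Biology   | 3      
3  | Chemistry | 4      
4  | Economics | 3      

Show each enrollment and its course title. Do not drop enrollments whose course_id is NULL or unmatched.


LEFT JOIN keeps every row from enrollments (the left table); where course_id has no match in courses, the course columns become NULL. Walk through each enrollment:
  - enrollment 1 (Jack): course_id=4 -> matches Economics
  - enrollment 2 (Mia): course_id=3 -> matches Chemistry
  - enrollment 3 (Fiona): course_id=NULL, no match -> kept with NULL
  - enrollment 4 (Leo): course_id=2 -> matches Biology
  - enrollment 5 (Aaron): course_id=2 -> matches Biology
  - enrollment 6 (Helen): course_id=2 -> matches Biology
  - enrollment 7 (Victor): course_id=3 -> matches Chemistry
All 7 rows appear; 1 has NULL course.

SQL:
SELECT a.student, b.title AS course
FROM enrollments a
LEFT JOIN courses b ON a.course_id = b.id

Result:
student | course   
--------+----------
Jack    | Economics
Mia     | Chemistry
Fiona   | NULL     
Leo     | Biology  
Aaron   | Biology  
Helen   | Biology  
Victor  | Chemistry


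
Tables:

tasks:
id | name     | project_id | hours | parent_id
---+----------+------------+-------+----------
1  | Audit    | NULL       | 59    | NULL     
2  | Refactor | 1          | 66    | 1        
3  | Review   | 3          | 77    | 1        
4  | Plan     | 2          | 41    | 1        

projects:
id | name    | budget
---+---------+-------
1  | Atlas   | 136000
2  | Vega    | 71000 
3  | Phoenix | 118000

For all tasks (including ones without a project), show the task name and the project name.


LEFT JOIN keeps every row from tasks (the left table); where project_id has no match in projects, the project columns become NULL. Walk through each task:
  - task 1 (Audit): project_id=NULL, no match -> kept with NULL
  - task 2 (Refactor): project_id=1 -> matches Atlas
  - task 3 (Review): project_id=3 -> matches Phoenix
  - task 4 (Plan): project_id=2 -> matches Vega
All 4 rows appear; 1 has NULL project.

SQL:
SELECT a.name, b.name AS project
FROM tasks a
LEFT JOIN projects b ON a.project_id = b.id

Result:
name     | project
---------+--------
Audit    | NULL   
Refactor | Atlas  
Review   | Phoenix
Plan     | Vega   


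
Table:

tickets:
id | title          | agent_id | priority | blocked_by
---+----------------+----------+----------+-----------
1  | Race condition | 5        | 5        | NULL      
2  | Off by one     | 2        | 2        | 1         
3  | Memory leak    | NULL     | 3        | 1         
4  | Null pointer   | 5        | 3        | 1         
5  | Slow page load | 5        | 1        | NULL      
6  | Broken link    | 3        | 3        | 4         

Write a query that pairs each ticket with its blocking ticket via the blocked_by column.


This is a self-join: tickets is joined to a second copy of itself, matching each row's blocked_by to another row's id. Use LEFT JOIN so rows with blocked_by=NULL are kept.
  - ticket 1 (Race condition): blocked_by=NULL -> NULL
  - ticket 2 (Off by one): blocked_by=1 -> Race condition
  - ticket 3 (Memory leak): blocked_by=1 -> Race condition
  - ticket 4 (Null pointer): blocked_by=1 -> Race condition
  - ticket 5 (Slow page load): blocked_by=NULL -> NULL
  - ticket 6 (Broken link): blocked_by=4 -> Null pointer

SQL:
SELECT a.title AS item, b.title AS blocked_by
FROM tickets a
LEFT JOIN tickets b ON a.blocked_by = b.id

Result:
item           | blocked_by    
---------------+---------------
Race condition | NULL          
Off by one     | Race condition
Memory leak    | Race condition
Null pointer   | Race condition
Slow page load | NULL          
Broken link    | Null pointer  


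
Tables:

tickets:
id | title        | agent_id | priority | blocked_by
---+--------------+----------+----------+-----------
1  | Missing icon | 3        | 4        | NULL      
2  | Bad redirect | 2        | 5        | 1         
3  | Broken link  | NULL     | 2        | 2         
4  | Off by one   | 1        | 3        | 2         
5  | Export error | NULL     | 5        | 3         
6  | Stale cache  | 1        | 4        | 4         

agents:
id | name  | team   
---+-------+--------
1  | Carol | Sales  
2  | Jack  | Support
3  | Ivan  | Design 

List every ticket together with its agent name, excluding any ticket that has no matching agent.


INNER JOIN keeps only tickets rows whose agent_id matches an id in agents. Walk through each ticket:
  - ticket 1 (Missing icon): agent_id=3 -> matches Ivan
  - ticket 2 (Bad redirect): agent_id=2 -> matches Jack
  - ticket 3 (Broken link): agent_id=NULL, no match -> dropped
  - ticket 4 (Off by one): agent_id=1 -> matches Carol
  - ticket 5 (Export error): agent_id=NULL, no match -> dropped
  - ticket 6 (Stale cache): agent_id=1 -> matches Carol
So 2 of 6 rows are dropped.

SQL:
SELECT a.title, b.name AS agent
FROM tickets a
INNER JOIN agents b ON a.agent_id = b.id

Result:
title        | agent
-------------+------
Missing icon | Ivan 
Bad redirect | Jack 
Off by one   | Carol
Stale cache  | Carol


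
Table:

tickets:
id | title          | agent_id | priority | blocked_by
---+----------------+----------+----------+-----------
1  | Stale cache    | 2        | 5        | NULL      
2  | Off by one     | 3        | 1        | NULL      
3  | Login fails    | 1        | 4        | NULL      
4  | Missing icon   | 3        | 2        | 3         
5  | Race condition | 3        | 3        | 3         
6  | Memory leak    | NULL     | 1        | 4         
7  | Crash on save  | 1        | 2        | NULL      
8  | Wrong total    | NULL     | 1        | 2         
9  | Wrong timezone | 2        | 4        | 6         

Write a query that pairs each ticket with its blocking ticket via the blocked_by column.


This is a self-join: tickets is joined to a second copy of itself, matching each row's blocked_by to another row's id. Use LEFT JOIN so rows with blocked_by=NULL are kept.
  - ticket 1 (Stale cache): blocked_by=NULL -> NULL
  - ticket 2 (Off by one): blocked_by=NULL -> NULL
  - ticket 3 (Login fails): blocked_by=NULL -> NULL
  - ticket 4 (Missing icon): blocked_by=3 -> Login fails
  - ticket 5 (Race condition): blocked_by=3 -> Login fails
  - ticket 6 (Memory leak): blocked_by=4 -> Missing icon
  - ticket 7 (Crash on save): blocked_by=NULL -> NULL
  - ticket 8 (Wrong total): blocked_by=2 -> Off by one
  - ticket 9 (Wrong timezone): blocked_by=6 -> Memory leak

SQL:
SELECT a.title AS item, b.title AS blocked_by
FROM tickets a
LEFT JOIN tickets b ON a.blocked_by = b.id

Result:
item           | blocked_by  
---------------+-------------
Stale cache    | NULL        
Off by one     | NULL        
Login fails    | NULL        
Missing icon   | Login fails 
Race condition | Login fails 
Memory leak    | Missing icon
Crash on save  | NULL        
Wrong total    | Off by one  
Wrong timezone | Memory leak 
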